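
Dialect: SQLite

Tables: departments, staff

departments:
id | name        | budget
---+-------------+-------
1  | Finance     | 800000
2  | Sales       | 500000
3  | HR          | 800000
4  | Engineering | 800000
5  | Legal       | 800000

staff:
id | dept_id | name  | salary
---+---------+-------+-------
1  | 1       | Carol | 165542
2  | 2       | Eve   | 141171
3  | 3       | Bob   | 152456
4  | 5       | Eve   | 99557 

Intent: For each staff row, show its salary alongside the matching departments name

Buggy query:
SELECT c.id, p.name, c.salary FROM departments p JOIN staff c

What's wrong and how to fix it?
Bug: JOIN with no ON clause produces a cartesian product; every staff row pairs with every departments row

Fix: Add ON c.dept_id = p.id to the JOIN

Corrected query:
SELECT c.id, p.name, c.salary FROM departments p JOIN staff c ON c.dept_id = p.id

Result:
id | name    | salary
---+---------+-------
1  | Finance | 165542
2  | Sales   | 141171
3  | HR      | 152456
4  | Legal   | 99557 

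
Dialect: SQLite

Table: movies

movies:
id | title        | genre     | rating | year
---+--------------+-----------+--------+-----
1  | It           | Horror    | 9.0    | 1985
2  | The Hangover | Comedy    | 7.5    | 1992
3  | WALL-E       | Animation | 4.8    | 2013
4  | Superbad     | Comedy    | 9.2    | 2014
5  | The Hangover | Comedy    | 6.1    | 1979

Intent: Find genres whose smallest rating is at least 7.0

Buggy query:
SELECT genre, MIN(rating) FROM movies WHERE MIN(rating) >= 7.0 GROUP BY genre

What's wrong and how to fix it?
Bug: Aggregates like MIN are computed per group after WHERE runs

Fix: Use HAVING for the per-group MIN condition

Corrected query:
SELECT genre, MIN(rating) FROM movies GROUP BY genre HAVING MIN(rating) >= 7.0

Result:
genre  | MIN(rating)
-------+------------
Horror | 9          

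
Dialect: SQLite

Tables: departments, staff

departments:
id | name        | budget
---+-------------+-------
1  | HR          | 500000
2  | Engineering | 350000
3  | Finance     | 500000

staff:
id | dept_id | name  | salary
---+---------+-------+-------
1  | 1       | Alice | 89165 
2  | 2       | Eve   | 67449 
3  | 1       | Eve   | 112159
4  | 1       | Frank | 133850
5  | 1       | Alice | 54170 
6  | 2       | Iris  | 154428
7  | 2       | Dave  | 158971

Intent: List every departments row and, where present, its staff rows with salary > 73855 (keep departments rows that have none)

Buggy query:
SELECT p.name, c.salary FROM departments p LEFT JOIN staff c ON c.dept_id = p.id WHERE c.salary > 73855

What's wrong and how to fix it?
Bug: A WHERE condition on the right-hand table after LEFT JOIN drops unmatched parents

Fix: Move the right-table condition into the ON clause so unmatched parents are kept

Corrected query:
SELECT p.name, c.salary FROM departments p LEFT JOIN staff c ON c.dept_id = p.id AND c.salary > 73855

Result:
name        | salary
------------+-------
HR          | 89165 
HR          | 112159
HR          | 133850
Engineering | 154428
Engineering | 158971
Finance     | NULL  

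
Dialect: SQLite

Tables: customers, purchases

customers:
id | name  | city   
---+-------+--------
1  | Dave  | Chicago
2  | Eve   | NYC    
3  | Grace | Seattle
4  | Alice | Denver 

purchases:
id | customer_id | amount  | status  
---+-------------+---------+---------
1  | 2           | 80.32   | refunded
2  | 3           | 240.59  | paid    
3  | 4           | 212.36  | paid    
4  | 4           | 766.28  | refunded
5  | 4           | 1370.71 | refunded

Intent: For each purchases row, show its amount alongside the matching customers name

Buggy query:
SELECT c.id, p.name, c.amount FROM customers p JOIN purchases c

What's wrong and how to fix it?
Bug: Missing join condition: each purchases row is matched to all customers rows instead of just its own

Fix: Specify the join condition linking the foreign key to the parent id

Corrected query:
SELECT c.id, p.name, c.amount FROM customers p JOIN purchases c ON c.customer_id = p.id

Result:
id | name  | amount 
---+-------+--------
1  | Eve   | 80.32  
2  | Grace | 240.59 
3  | Alice | 212.36 
4  | Alice | 766.28 
5  | Alice | 1370.71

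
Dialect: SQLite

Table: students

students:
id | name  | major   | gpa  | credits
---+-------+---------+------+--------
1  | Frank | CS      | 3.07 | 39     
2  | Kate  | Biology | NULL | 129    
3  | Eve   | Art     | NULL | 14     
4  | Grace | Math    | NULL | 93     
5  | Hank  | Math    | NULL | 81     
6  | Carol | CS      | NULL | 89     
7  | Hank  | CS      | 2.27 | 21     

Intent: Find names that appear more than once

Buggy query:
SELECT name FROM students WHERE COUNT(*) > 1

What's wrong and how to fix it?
Bug: WHERE can't reference COUNT(*); aggregates are computed after WHERE

Fix: GROUP BY name, then filter groups with HAVING COUNT(*) > 1

Corrected query:
SELECT name FROM students GROUP BY name HAVING COUNT(*) > 1

Result:
name
----
Hank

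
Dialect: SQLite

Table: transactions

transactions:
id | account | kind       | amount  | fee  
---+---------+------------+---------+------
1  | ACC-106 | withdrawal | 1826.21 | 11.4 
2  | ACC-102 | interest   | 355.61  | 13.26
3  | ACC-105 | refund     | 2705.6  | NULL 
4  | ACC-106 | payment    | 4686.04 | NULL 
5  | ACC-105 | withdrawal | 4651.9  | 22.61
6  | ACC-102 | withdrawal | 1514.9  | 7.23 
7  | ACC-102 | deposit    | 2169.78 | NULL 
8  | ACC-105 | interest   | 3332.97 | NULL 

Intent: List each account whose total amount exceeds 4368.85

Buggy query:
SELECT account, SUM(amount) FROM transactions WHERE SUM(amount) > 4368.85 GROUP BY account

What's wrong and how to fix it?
Bug: Aggregate functions cannot appear in a WHERE clause

Fix: Use HAVING (which filters groups after aggregation) instead of WHERE

Corrected query:
SELECT account, SUM(amount) FROM transactions GROUP BY account HAVING SUM(amount) > 4368.85

Result:
account | SUM(amount)
--------+------------
ACC-105 | 10690.47   
ACC-106 | 6512.25    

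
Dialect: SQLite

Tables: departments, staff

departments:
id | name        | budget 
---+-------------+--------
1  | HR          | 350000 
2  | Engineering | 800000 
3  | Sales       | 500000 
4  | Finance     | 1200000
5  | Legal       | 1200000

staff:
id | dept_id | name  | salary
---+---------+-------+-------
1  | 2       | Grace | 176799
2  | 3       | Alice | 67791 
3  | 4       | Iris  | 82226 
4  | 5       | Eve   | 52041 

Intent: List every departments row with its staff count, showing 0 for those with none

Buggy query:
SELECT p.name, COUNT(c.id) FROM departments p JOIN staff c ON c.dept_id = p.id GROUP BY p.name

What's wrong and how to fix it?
Bug: INNER JOIN drops departments rows that have no matching staff rows

Fix: Switch to LEFT JOIN to retain unmatched parent rows

Corrected query:
SELECT p.name, COUNT(c.id) FROM departments p LEFT JOIN staff c ON c.dept_id = p.id GROUP BY p.name

Result:
name        | COUNT(c.id)
------------+------------
Engineering | 1          
Finance     | 1          
HR          | 0          
Legal       | 1          
Sales       | 1          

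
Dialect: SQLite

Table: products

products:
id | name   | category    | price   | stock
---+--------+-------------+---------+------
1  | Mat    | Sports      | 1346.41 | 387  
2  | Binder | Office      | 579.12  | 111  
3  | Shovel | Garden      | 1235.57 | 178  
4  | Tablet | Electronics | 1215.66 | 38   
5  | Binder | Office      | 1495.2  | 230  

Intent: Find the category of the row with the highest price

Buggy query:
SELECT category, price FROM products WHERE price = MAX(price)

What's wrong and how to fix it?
Bug: WHERE is evaluated per row; an aggregate over the whole table isn't defined there

Fix: Use a subquery: WHERE price = (SELECT MAX(price) FROM products)

Corrected query:
SELECT category, price FROM products WHERE price = (SELECT MAX(price) FROM products)

Result:
category | price 
---------+-------
Office   | 1495.2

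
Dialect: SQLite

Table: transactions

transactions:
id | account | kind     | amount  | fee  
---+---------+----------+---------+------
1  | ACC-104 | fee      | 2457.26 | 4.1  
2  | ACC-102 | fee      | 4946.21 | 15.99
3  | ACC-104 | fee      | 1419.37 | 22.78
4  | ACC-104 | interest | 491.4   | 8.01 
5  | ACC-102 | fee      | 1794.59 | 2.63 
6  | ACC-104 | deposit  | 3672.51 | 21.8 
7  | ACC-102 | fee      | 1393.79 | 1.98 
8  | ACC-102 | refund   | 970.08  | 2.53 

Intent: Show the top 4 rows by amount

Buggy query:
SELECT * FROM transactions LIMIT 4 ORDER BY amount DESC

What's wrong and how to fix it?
Bug: LIMIT must come after ORDER BY

Fix: Sort with ORDER BY, then apply LIMIT

Corrected query:
SELECT * FROM transactions ORDER BY amount DESC LIMIT 4

Result:
id | account | kind    | amount  | fee  
---+---------+---------+---------+------
2  | ACC-102 | fee     | 4946.21 | 15.99
6  | ACC-104 | deposit | 3672.51 | 21.8 
1  | ACC-104 | fee     | 2457.26 | 4.1  
5  | ACC-102 | fee     | 1794.59 | 2.63 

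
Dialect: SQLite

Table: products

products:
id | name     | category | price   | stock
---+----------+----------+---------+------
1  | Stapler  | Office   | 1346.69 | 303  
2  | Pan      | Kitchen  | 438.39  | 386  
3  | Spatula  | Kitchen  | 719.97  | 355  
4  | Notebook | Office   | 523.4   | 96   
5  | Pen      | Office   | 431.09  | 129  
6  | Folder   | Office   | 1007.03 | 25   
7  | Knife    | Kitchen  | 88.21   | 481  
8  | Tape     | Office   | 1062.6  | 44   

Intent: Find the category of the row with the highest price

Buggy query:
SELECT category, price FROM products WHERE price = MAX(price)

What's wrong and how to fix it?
Bug: MAX(price) is an aggregate and cannot be used directly in WHERE

Fix: Use a subquery: WHERE price = (SELECT MAX(price) FROM products)

Corrected query:
SELECT category, price FROM products WHERE price = (SELECT MAX(price) FROM products)

Result:
category | price  
---------+--------
Office   | 1346.69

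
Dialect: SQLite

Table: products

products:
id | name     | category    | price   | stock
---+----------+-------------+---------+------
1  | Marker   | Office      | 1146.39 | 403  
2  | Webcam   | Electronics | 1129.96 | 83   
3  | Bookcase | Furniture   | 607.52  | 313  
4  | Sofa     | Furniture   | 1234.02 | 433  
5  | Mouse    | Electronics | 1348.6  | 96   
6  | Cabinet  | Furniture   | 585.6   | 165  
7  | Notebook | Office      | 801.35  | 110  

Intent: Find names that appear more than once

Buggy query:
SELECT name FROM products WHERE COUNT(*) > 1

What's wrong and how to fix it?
Bug: COUNT(*) is an aggregate and cannot be used in WHERE

Fix: GROUP BY name, then filter groups with HAVING COUNT(*) > 1

Corrected query:
SELECT name FROM products GROUP BY name HAVING COUNT(*) > 1

Result:
(no rows)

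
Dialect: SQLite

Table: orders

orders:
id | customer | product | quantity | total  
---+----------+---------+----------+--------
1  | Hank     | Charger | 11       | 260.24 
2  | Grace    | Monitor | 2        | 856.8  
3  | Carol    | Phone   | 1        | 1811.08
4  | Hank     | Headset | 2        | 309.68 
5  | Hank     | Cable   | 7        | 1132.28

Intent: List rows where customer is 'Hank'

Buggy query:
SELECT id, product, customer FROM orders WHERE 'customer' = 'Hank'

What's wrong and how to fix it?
Bug: 'customer' in single quotes is a string literal, not the column; the comparison is literal-vs-literal and never true

Fix: Remove the quotes around the column name (or use double quotes for an identifier)

Corrected query:
SELECT id, product, customer FROM orders WHERE customer = 'Hank'

Result:
id | product | customer
---+---------+---------
1  | Charger | Hank    
4  | Headset | Hank    
5  | Cable   | Hank    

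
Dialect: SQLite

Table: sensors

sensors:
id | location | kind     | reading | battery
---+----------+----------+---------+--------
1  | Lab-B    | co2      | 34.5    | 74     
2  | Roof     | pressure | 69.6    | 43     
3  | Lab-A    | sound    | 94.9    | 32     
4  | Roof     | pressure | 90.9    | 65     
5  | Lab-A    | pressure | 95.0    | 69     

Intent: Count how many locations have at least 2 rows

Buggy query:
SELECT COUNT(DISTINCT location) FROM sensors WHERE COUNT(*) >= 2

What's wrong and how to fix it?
Bug: COUNT(*) cannot appear in WHERE; the per-group count doesn't exist yet

Fix: Use a subquery that GROUPs and filters with HAVING, then count its rows

Corrected query:
SELECT COUNT(*) FROM (SELECT location FROM sensors GROUP BY location HAVING COUNT(*) >= 2)

Result:
COUNT(*)
--------
2       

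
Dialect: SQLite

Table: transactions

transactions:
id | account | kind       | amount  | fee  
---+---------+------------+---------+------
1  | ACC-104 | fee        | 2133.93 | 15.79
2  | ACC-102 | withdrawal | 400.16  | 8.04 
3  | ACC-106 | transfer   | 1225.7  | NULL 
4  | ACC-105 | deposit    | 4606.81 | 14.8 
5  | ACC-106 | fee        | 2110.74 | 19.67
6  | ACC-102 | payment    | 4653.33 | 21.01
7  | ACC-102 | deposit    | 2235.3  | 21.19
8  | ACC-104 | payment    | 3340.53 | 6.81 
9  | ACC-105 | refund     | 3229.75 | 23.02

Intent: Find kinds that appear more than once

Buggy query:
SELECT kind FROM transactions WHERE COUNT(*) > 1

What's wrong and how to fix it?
Bug: COUNT(*) is an aggregate and cannot be used in WHERE

Fix: GROUP BY kind, then filter groups with HAVING COUNT(*) > 1

Corrected query:
SELECT kind FROM transactions GROUP BY kind HAVING COUNT(*) > 1

Result:
kind   
-------
deposit
fee    
payment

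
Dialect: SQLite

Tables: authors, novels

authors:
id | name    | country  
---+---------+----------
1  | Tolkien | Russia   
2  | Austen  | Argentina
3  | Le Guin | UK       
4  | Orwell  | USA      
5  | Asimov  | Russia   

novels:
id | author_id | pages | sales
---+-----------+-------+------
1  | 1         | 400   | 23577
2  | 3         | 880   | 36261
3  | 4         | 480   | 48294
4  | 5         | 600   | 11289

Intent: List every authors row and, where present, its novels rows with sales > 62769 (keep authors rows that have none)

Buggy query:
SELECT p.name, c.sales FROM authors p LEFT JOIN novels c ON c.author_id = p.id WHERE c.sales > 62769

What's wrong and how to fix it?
Bug: A WHERE condition on the right-hand table after LEFT JOIN drops unmatched parents

Fix: Put 'c.sales > 62769' in the JOIN's ON clause instead of WHERE

Corrected query:
SELECT p.name, c.sales FROM authors p LEFT JOIN novels c ON c.author_id = p.id AND c.sales > 62769

Result:
name    | sales
--------+------
Tolkien | NULL 
Austen  | NULL 
Le Guin | NULL 
Orwell  | NULL 
Asimov  | NULL 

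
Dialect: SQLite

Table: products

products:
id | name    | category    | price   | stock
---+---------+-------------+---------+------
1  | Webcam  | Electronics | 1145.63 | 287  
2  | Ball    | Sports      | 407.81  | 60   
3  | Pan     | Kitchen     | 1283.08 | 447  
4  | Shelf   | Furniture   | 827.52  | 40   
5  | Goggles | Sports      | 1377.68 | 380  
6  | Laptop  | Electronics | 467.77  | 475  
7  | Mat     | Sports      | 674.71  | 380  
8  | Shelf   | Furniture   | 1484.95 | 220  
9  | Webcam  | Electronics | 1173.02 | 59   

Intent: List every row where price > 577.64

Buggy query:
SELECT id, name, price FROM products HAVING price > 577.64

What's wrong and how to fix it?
Bug: This is a non-aggregate query (no GROUP BY, no aggregates), so in SQLite the HAVING clause is invalid here; a row-level condition belongs in WHERE

Fix: Use WHERE for row-level filtering

Corrected query:
SELECT id, name, price FROM products WHERE price > 577.64

Result:
id | name    | price  
---+---------+--------
1  | Webcam  | 1145.63
3  | Pan     | 1283.08
4  | Shelf   | 827.52 
5  | Goggles | 1377.68
7  | Mat     | 674.71 
8  | Shelf   | 1484.95
9  | Webcam  | 1173.02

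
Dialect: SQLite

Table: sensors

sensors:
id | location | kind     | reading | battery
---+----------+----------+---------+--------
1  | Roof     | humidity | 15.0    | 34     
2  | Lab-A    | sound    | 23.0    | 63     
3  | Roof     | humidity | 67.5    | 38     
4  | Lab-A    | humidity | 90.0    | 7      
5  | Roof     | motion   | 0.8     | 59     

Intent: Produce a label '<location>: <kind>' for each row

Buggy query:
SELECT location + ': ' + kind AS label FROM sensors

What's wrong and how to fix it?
Bug: SQLite uses || for string concatenation; + coerces text to numbers (yielding 0)

Fix: Use the || operator for string concatenation

Corrected query:
SELECT location || ': ' || kind AS label FROM sensors

Result:
label          
---------------
Roof: humidity 
Lab-A: sound   
Roof: humidity 
Lab-A: humidity
Roof: motion   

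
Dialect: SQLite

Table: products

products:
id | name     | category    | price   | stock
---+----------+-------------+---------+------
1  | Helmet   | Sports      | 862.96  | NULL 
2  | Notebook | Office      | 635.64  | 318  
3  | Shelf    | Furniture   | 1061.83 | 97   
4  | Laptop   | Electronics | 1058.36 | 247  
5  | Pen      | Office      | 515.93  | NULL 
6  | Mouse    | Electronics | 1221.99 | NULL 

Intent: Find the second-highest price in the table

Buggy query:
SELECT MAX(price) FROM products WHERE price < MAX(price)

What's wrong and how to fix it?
Bug: The inner MAX is an aggregate inside WHERE, which is not allowed

Fix: Compute the overall MAX in a subquery, then take MAX of rows below it

Corrected query:
SELECT MAX(price) FROM products WHERE price < (SELECT MAX(price) FROM products)

Result:
MAX(price)
----------
1061.83   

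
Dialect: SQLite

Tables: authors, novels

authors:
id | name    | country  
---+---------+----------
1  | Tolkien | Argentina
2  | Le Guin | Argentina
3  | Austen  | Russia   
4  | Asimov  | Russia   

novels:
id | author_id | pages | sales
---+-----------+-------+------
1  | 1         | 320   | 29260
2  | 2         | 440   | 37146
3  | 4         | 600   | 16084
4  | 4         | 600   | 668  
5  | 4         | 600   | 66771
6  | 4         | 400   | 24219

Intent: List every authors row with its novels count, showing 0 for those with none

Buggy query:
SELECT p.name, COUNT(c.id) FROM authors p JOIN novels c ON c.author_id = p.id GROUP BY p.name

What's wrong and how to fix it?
Bug: An inner join excludes parents with zero children

Fix: Switch to LEFT JOIN to retain unmatched parent rows

Corrected query:
SELECT p.name, COUNT(c.id) FROM authors p LEFT JOIN novels c ON c.author_id = p.id GROUP BY p.name

Result:
name    | COUNT(c.id)
--------+------------
Asimov  | 4          
Austen  | 0          
Le Guin | 1          
Tolkien | 1          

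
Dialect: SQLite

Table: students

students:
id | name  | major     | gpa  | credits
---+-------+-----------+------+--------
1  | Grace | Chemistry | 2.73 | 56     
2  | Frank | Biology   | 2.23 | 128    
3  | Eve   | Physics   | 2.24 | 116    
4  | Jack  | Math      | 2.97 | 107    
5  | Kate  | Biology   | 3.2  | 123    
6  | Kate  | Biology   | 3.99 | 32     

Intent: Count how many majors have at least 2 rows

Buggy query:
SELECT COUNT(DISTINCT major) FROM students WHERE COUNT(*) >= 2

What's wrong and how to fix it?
Bug: WHERE filters individual rows, not groups, so a group-level COUNT is invalid there

Fix: Group first with HAVING COUNT(*) >= 2, then COUNT the resulting groups

Corrected query:
SELECT COUNT(*) FROM (SELECT major FROM students GROUP BY major HAVING COUNT(*) >= 2)

Result:
COUNT(*)
--------
1       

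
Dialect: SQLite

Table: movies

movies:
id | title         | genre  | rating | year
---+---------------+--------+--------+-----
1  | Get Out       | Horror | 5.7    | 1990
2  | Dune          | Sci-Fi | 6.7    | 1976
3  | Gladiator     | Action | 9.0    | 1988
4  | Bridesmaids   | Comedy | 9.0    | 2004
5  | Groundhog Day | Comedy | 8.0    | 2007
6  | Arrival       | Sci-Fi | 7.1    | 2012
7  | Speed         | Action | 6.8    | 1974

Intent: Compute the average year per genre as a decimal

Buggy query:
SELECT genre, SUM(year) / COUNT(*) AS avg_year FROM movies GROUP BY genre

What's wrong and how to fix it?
Bug: Both operands are integers, so '/' performs integer division and truncates

Fix: Cast one side to REAL so the division keeps the fractional part

Corrected query:
SELECT genre, SUM(year) * 1.0 / COUNT(*) AS avg_year FROM movies GROUP BY genre

Result:
genre  | avg_year
-------+---------
Action | 1981    
Comedy | 2005.5  
Horror | 1990    
Sci-Fi | 1994    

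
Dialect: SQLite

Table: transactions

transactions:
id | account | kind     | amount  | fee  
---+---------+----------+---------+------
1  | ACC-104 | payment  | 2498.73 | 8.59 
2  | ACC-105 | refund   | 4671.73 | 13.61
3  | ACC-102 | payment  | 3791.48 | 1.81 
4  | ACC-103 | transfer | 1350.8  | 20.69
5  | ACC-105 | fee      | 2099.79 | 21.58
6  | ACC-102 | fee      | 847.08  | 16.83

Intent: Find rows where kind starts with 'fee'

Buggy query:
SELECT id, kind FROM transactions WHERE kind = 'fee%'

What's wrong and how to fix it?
Bug: Wildcards only work with LIKE; '=' treats '%' as a literal character

Fix: Replace '=' with LIKE so 'fee%' is treated as a pattern

Corrected query:
SELECT id, kind FROM transactions WHERE kind LIKE 'fee%'

Result:
id | kind
---+-----
5  | fee 
6  | fee 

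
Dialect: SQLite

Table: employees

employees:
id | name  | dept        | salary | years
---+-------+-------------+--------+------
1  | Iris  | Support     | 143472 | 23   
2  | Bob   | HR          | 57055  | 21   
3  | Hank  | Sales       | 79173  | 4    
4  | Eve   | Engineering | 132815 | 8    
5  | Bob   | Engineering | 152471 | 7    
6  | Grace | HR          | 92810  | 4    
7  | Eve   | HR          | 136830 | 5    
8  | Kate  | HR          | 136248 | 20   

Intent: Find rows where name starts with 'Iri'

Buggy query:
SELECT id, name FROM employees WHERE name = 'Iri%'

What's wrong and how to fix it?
Bug: Wildcards only work with LIKE; '=' treats '%' as a literal character

Fix: Use LIKE for wildcard pattern matching

Corrected query:
SELECT id, name FROM employees WHERE name LIKE 'Iri%'

Result:
id | name
---+-----
1  | Iris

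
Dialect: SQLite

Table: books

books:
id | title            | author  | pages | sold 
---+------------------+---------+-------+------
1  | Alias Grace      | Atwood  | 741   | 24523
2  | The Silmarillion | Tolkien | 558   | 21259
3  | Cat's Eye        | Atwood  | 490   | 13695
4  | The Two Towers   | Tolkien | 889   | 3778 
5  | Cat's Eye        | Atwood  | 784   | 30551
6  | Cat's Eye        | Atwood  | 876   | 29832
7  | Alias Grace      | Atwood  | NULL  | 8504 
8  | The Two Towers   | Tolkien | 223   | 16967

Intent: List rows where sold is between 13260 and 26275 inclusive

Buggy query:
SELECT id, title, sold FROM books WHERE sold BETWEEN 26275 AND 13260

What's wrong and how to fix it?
Bug: BETWEEN expects the lower bound first; with 26275 AND 13260 the range is empty

Fix: Write BETWEEN 13260 AND 26275

Corrected query:
SELECT id, title, sold FROM books WHERE sold BETWEEN 13260 AND 26275

Result:
id | title            | sold 
---+------------------+------
1  | Alias Grace      | 24523
2  | The Silmarillion | 21259
3  | Cat's Eye        | 13695
8  | The Two Towers   | 16967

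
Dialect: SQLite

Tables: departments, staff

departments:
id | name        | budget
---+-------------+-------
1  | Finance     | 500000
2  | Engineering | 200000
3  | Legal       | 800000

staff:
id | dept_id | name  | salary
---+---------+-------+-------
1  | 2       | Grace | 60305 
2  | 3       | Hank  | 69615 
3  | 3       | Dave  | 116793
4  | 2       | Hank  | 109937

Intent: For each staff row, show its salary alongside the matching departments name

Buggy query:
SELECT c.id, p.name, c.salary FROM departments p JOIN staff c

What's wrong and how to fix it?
Bug: JOIN with no ON clause produces a cartesian product; every staff row pairs with every departments row

Fix: Add ON c.dept_id = p.id to the JOIN

Corrected query:
SELECT c.id, p.name, c.salary FROM departments p JOIN staff c ON c.dept_id = p.id

Result:
id | name        | salary
---+-------------+-------
1  | Engineering | 60305 
2  | Legal       | 69615 
3  | Legal       | 116793
4  | Engineering | 109937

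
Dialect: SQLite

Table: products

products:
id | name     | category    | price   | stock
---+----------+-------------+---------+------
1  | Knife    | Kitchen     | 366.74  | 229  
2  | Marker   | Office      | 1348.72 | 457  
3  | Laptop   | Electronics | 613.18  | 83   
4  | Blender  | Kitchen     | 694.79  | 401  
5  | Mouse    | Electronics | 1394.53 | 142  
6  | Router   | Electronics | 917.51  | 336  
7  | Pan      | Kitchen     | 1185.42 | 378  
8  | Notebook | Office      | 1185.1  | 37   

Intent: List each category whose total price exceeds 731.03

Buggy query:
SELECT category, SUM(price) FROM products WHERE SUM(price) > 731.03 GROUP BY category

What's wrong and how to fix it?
Bug: WHERE runs before GROUP BY, so aggregates aren't available there

Fix: Use HAVING (which filters groups after aggregation) instead of WHERE

Corrected query:
SELECT category, SUM(price) FROM products GROUP BY category HAVING SUM(price) > 731.03

Result:
category    | SUM(price)
------------+-----------
Electronics | 2925.22   
Kitchen     | 2246.95   
Office      | 2533.82   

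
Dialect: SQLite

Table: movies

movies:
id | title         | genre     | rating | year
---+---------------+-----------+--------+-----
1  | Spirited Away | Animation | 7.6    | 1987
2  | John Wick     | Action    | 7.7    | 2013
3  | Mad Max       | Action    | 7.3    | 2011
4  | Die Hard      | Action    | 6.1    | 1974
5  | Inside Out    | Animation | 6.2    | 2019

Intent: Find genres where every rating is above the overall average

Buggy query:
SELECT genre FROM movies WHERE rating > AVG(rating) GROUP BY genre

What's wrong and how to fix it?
Bug: WHERE evaluates per row before aggregation, so AVG() is unavailable

Fix: Use a subquery for AVG and a HAVING MIN(...) filter so the condition holds for every row in the group

Corrected query:
SELECT genre FROM movies GROUP BY genre HAVING MIN(rating) > (SELECT AVG(rating) FROM movies)

Result:
(no rows)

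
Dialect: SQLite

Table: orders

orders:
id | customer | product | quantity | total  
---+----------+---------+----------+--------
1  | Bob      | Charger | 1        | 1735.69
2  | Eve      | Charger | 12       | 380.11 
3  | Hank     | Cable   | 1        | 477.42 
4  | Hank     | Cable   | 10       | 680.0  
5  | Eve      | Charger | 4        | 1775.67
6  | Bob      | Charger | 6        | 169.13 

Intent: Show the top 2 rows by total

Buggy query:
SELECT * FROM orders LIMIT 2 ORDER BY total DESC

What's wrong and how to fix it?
Bug: ORDER BY cannot follow LIMIT; LIMIT is the final clause

Fix: Swap the clauses: ORDER BY first, then LIMIT

Corrected query:
SELECT * FROM orders ORDER BY total DESC LIMIT 2

Result:
id | customer | product | quantity | total  
---+----------+---------+----------+--------
5  | Eve      | Charger | 4        | 1775.67
1  | Bob      | Charger | 1        | 1735.69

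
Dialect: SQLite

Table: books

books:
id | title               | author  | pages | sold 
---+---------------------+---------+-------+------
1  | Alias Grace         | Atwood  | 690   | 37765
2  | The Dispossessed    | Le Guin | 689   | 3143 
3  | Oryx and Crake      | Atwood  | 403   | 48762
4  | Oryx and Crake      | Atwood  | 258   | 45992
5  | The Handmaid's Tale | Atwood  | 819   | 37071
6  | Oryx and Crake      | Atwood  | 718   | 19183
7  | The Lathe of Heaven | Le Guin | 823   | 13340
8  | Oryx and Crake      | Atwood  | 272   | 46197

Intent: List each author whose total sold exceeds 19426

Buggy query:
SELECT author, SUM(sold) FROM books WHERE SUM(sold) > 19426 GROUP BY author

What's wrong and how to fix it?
Bug: SUM(sold) is an aggregate, but WHERE filters rows before aggregation

Fix: Move the aggregate condition to a HAVING clause

Corrected query:
SELECT author, SUM(sold) FROM books GROUP BY author HAVING SUM(sold) > 19426

Result:
author | SUM(sold)
-------+----------
Atwood | 234970   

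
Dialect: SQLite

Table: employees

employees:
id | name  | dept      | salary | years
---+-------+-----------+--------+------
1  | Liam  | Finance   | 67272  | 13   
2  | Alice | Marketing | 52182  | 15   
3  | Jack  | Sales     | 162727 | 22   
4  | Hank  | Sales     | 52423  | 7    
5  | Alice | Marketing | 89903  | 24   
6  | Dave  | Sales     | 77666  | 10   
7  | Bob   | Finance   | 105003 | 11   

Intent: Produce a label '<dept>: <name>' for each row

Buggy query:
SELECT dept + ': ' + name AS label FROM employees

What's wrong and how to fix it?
Bug: SQLite uses || for string concatenation; + coerces text to numbers (yielding 0)

Fix: Replace + with || to concatenate text

Corrected query:
SELECT dept || ': ' || name AS label FROM employees

Result:
label           
----------------
Finance: Liam   
Marketing: Alice
Sales: Jack     
Sales: Hank     
Marketing: Alice
Sales: Dave     
Finance: Bob    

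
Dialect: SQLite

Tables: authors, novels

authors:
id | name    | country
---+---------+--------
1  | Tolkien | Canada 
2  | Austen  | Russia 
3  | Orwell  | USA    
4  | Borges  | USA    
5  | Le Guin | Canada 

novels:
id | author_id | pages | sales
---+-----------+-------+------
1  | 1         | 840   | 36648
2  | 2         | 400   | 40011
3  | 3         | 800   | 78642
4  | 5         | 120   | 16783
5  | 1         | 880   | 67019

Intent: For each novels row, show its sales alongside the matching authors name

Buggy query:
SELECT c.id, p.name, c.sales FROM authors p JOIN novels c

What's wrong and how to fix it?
Bug: JOIN with no ON clause produces a cartesian product; every novels row pairs with every authors row

Fix: Specify the join condition linking the foreign key to the parent id

Corrected query:
SELECT c.id, p.name, c.sales FROM authors p JOIN novels c ON c.author_id = p.id

Result:
id | name    | sales
---+---------+------
1  | Tolkien | 36648
2  | Austen  | 40011
3  | Orwell  | 78642
4  | Le Guin | 16783
5  | Tolkien | 67019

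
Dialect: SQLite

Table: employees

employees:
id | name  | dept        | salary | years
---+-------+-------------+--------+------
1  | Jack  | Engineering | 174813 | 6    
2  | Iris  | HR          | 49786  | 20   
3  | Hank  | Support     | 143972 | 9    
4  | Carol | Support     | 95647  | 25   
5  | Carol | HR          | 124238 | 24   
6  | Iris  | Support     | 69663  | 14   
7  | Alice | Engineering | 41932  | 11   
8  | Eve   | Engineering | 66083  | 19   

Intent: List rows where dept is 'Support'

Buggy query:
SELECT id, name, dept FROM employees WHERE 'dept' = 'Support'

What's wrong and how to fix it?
Bug: Single quotes denote string literals in SQL; the column name is being compared as a constant string

Fix: Remove the quotes around the column name (or use double quotes for an identifier)

Corrected query:
SELECT id, name, dept FROM employees WHERE dept = 'Support'

Result:
id | name  | dept   
---+-------+--------
3  | Hank  | Support
4  | Carol | Support
6  | Iris  | Support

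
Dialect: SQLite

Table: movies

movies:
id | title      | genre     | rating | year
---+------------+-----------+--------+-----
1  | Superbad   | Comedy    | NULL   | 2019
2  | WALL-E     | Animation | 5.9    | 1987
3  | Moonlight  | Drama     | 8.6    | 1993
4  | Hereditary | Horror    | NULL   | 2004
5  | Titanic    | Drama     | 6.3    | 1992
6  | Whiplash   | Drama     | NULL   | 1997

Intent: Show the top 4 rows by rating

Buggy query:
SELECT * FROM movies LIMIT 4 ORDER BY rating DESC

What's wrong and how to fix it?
Bug: ORDER BY cannot follow LIMIT; LIMIT is the final clause

Fix: Swap the clauses: ORDER BY first, then LIMIT

Corrected query:
SELECT * FROM movies ORDER BY rating DESC LIMIT 4

Result:
id | title     | genre     | rating | year
---+-----------+-----------+--------+-----
3  | Moonlight | Drama     | 8.6    | 1993
5  | Titanic   | Drama     | 6.3    | 1992
2  | WALL-E    | Animation | 5.9    | 1987
1  | Superbad  | Comedy    | NULL   | 2019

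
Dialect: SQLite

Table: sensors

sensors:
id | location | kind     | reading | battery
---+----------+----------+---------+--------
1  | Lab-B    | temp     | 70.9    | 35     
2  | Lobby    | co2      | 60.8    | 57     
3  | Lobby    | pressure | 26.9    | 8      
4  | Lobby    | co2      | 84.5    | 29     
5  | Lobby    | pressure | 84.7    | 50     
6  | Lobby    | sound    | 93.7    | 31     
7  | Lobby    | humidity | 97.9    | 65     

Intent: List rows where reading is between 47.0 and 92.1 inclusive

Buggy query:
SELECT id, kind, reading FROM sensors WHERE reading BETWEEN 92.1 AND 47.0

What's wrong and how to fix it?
Bug: BETWEEN expects the lower bound first; with 92.1 AND 47.0 the range is empty

Fix: Swap the bounds so the smaller value comes first

Corrected query:
SELECT id, kind, reading FROM sensors WHERE reading BETWEEN 47.0 AND 92.1

Result:
id | kind     | reading
---+----------+--------
1  | temp     | 70.9   
2  | co2      | 60.8   
4  | co2      | 84.5   
5  | pressure | 84.7   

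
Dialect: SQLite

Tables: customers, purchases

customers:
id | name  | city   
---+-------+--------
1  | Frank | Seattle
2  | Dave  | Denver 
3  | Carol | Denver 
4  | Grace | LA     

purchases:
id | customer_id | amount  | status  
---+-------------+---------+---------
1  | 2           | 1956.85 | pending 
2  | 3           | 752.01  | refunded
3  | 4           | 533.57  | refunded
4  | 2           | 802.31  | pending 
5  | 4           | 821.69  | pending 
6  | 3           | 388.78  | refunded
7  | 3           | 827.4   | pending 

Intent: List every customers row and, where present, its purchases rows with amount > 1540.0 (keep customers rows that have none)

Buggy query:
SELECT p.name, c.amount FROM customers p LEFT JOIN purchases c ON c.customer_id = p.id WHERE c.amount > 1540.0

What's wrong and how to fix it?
Bug: Filtering c.amount in WHERE discards the NULL rows produced by LEFT JOIN, turning it into an inner join

Fix: Put 'c.amount > 1540.0' in the JOIN's ON clause instead of WHERE

Corrected query:
SELECT p.name, c.amount FROM customers p LEFT JOIN purchases c ON c.customer_id = p.id AND c.amount > 1540.0

Result:
name  | amount 
------+--------
Frank | NULL   
Dave  | 1956.85
Carol | NULL   
Grace | NULL   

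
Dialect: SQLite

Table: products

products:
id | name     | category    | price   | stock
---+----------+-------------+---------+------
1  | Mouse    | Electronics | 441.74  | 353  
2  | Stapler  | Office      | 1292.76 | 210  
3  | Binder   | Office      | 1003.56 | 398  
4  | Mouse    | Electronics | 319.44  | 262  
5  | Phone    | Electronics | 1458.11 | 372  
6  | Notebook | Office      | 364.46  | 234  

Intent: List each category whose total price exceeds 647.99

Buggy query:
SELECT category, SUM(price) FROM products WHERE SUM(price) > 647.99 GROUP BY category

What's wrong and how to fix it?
Bug: SUM(price) is an aggregate, but WHERE filters rows before aggregation

Fix: Use HAVING (which filters groups after aggregation) instead of WHERE

Corrected query:
SELECT category, SUM(price) FROM products GROUP BY category HAVING SUM(price) > 647.99

Result:
category    | SUM(price)
------------+-----------
Electronics | 2219.29   
Office      | 2660.78   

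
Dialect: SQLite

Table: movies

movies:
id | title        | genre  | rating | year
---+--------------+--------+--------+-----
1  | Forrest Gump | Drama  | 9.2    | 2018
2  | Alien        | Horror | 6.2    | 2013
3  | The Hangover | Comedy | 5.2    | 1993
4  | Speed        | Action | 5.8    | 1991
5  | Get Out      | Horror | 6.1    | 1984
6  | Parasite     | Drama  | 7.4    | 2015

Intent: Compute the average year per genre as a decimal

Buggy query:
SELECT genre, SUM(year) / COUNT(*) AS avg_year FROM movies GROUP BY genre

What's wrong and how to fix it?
Bug: SUM(year) and COUNT(*) are both integers; the division truncates the fractional part

Fix: Multiply by 1.0 (or CAST to REAL) to force floating-point division

Corrected query:
SELECT genre, SUM(year) * 1.0 / COUNT(*) AS avg_year FROM movies GROUP BY genre

Result:
genre  | avg_year
-------+---------
Action | 1991    
Comedy | 1993    
Drama  | 2016.5  
Horror | 1998.5  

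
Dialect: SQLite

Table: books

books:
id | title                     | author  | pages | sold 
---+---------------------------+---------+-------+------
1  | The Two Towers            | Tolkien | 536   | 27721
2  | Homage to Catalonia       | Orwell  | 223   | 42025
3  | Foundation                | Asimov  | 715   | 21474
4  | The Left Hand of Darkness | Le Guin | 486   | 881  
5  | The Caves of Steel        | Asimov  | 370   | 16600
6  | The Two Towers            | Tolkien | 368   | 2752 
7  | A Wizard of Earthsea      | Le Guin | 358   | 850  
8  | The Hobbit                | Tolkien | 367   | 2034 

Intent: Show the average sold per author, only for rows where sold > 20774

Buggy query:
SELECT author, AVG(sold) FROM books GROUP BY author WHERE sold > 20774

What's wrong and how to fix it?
Bug: WHERE cannot follow GROUP BY

Fix: Move the WHERE clause before GROUP BY

Corrected query:
SELECT author, AVG(sold) FROM books WHERE sold > 20774 GROUP BY author

Result:
author  | AVG(sold)
--------+----------
Asimov  | 21474    
Orwell  | 42025    
Tolkien | 27721    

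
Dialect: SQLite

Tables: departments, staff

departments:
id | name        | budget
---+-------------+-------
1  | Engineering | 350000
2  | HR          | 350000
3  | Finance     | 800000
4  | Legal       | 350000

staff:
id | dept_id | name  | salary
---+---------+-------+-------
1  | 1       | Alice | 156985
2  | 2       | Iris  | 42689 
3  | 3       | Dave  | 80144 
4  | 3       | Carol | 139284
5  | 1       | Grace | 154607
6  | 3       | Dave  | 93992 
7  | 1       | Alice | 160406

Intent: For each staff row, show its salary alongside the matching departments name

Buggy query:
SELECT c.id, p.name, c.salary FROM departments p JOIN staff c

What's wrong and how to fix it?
Bug: Missing join condition: each staff row is matched to all departments rows instead of just its own

Fix: Specify the join condition linking the foreign key to the parent id

Corrected query:
SELECT c.id, p.name, c.salary FROM departments p JOIN staff c ON c.dept_id = p.id

Result:
id | name        | salary
---+-------------+-------
1  | Engineering | 156985
2  | HR          | 42689 
3  | Finance     | 80144 
4  | Finance     | 139284
5  | Engineering | 154607
6  | Finance     | 93992 
7  | Engineering | 160406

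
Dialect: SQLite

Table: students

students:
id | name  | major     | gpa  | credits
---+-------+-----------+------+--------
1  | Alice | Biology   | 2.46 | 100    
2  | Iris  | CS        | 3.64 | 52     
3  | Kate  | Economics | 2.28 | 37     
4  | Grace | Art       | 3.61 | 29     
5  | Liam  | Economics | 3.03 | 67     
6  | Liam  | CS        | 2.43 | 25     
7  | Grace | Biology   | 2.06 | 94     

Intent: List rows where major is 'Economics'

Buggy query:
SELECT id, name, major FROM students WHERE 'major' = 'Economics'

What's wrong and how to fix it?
Bug: 'major' in single quotes is a string literal, not the column; the comparison is literal-vs-literal and never true

Fix: Reference the column as major without single quotes

Corrected query:
SELECT id, name, major FROM students WHERE major = 'Economics'

Result:
id | name | major    
---+------+----------
3  | Kate | Economics
5  | Liam | Economics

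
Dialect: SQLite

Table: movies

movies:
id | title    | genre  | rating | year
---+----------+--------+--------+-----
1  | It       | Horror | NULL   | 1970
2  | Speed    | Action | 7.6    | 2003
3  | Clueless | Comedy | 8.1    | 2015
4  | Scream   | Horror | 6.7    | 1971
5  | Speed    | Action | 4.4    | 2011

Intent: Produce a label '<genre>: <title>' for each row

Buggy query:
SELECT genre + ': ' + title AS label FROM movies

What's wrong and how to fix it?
Bug: '+' is numeric addition; on text columns SQLite converts them to 0 instead of concatenating

Fix: Use the || operator for string concatenation

Corrected query:
SELECT genre || ': ' || title AS label FROM movies

Result:
label           
----------------
Horror: It      
Action: Speed   
Comedy: Clueless
Horror: Scream  
Action: Speed   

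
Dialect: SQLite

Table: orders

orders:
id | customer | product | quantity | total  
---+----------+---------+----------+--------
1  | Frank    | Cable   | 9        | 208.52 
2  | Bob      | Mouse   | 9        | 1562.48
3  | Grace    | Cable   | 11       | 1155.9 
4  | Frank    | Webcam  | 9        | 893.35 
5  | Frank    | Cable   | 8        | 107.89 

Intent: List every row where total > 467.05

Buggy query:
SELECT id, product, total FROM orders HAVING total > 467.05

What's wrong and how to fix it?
Bug: This is a non-aggregate query (no GROUP BY, no aggregates), so in SQLite the HAVING clause is invalid here; a row-level condition belongs in WHERE

Fix: Use WHERE for row-level filtering

Corrected query:
SELECT id, product, total FROM orders WHERE total > 467.05

Result:
id | product | total  
---+---------+--------
2  | Mouse   | 1562.48
3  | Cable   | 1155.9 
4  | Webcam  | 893.35 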